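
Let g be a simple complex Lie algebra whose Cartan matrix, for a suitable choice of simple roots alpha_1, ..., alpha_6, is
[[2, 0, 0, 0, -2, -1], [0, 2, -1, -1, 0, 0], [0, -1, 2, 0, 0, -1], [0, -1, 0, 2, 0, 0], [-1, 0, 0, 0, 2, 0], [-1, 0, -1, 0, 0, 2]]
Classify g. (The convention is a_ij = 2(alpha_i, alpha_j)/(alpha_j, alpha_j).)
The matrix has rank 6 with 2's on the diagonal. Reading the off-diagonal entries as Dynkin edges (a single edge where a_ij = a_ji = -1; a double or triple edge where a_ij * a_ji = 2 or 3), the diagram is a chain of 6 nodes with a double edge at one end; the terminal node there is the unique short simple root (B_6). One simple-root ordering that puts it in standard form is (alpha_4, alpha_2, alpha_3, alpha_6, alpha_1, alpha_5). So the algebra is type B_6, i.e. so(13).

B6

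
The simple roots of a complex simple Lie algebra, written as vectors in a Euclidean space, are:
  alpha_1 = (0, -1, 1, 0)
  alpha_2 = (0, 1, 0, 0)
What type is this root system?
Compute the Cartan integers a_ij = 2(alpha_i, alpha_j)/(alpha_j, alpha_j); the resulting 2x2 Cartan matrix is
[[2, -2], [-1, 2]].
The roots have two lengths (squared-length ratio 2:1); the short ones are alpha_{2}. The associated Dynkin diagram is a chain of 2 nodes with a double edge at one end; the terminal node there is the unique short simple root (B_2), so the type is B_2 (the algebra so(5)).

B_2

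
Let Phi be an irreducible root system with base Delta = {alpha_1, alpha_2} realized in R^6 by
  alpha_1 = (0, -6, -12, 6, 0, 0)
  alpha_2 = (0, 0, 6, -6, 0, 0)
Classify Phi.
G2

Compute the Cartan integers a_ij = 2(alpha_i, alpha_j)/(alpha_j, alpha_j); the resulting 2x2 Cartan matrix is
[[2, -3], [-1, 2]].
The roots have two lengths (squared-length ratio 3:1); the short ones are alpha_{2}. The associated Dynkin diagram is two nodes joined by a triple edge (G_2), so the type is G_2.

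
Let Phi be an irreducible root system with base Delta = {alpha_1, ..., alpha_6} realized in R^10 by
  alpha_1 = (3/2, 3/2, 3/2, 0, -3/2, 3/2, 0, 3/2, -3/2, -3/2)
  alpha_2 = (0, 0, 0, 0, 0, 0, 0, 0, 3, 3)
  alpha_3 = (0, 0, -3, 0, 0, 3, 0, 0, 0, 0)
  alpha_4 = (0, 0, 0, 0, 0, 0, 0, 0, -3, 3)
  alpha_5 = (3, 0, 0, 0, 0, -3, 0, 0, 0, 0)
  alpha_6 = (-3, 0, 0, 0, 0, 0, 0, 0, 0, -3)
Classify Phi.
E6

Compute the Cartan integers a_ij = 2(alpha_i, alpha_j)/(alpha_j, alpha_j); the resulting 6x6 Cartan matrix is
[[2, -1, 0, 0, 0, 0], [-1, 2, 0, 0, 0, -1], [0, 0, 2, 0, -1, 0], [0, 0, 0, 2, 0, -1], [0, 0, -1, 0, 2, -1], [0, -1, 0, -1, -1, 2]].
All simple roots have the same length, so the diagram is simply laced. The associated Dynkin diagram is a chain of 5 nodes with one extra node attached to the third node from one end (E_6), so the type is E_6.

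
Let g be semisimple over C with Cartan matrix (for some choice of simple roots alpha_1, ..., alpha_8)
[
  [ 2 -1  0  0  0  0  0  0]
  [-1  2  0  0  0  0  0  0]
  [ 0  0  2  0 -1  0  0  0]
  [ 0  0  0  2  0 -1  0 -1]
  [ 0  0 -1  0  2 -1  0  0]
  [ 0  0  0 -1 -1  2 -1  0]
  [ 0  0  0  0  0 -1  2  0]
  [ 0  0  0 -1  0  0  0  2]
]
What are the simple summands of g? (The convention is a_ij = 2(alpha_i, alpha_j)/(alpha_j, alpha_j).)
A_2 + E_6

The diagram associated to this matrix has two connected components: the simple roots {alpha_1, alpha_2} form a chain of 2 nodes with single edges (A_2), and {alpha_3, alpha_4, alpha_5, alpha_6, alpha_7, alpha_8} form a chain of 5 nodes with one extra node attached to the third node from one end (E_6). A semisimple Lie algebra decomposes uniquely as the direct sum of simple ideals, one per connected component of its Dynkin diagram, so g ≅ A_2 ⊕ E_6 (dimension 8 + 78 = 86).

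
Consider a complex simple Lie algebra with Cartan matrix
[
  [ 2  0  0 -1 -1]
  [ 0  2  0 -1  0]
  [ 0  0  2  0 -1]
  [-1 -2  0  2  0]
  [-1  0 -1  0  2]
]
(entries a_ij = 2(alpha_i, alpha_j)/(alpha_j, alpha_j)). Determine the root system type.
B_5

The matrix has rank 5 with 2's on the diagonal. Reading the off-diagonal entries as Dynkin edges (a single edge where a_ij = a_ji = -1; a double or triple edge where a_ij * a_ji = 2 or 3), the diagram is a chain of 5 nodes with a double edge at one end; the terminal node there is the unique short simple root (B_5). One simple-root ordering that puts it in standard form is (alpha_3, alpha_5, alpha_1, alpha_4, alpha_2). So the algebra is type B_5, i.e. so(11).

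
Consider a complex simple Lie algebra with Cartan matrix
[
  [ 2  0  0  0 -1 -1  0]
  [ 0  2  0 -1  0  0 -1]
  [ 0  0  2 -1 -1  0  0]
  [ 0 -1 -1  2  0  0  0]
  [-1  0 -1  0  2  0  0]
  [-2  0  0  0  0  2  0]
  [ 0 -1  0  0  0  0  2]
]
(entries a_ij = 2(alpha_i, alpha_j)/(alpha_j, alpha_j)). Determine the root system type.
type C_7

The matrix has rank 7 with 2's on the diagonal. Reading the off-diagonal entries as Dynkin edges (a single edge where a_ij = a_ji = -1; a double or triple edge where a_ij * a_ji = 2 or 3), the diagram is a chain of 7 nodes with a double edge at one end; the terminal node there is the unique long simple root (C_7). One simple-root ordering that puts it in standard form is (alpha_7, alpha_2, alpha_4, alpha_3, alpha_5, alpha_1, alpha_6). So the algebra is type C_7, i.e. sp(14).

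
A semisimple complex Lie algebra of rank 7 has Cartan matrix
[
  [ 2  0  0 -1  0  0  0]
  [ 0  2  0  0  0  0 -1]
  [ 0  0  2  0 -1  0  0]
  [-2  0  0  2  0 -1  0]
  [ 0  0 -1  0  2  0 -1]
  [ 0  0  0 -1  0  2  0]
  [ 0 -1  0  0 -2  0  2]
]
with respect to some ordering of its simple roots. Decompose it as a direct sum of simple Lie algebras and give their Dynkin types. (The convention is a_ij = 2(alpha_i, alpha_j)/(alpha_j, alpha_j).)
B3 + F4

The diagram associated to this matrix has two connected components: the simple roots {alpha_1, alpha_4, alpha_6} form a chain of 3 nodes with a double edge at one end; the terminal node there is the unique short simple root (B_3), and {alpha_2, alpha_3, alpha_5, alpha_7} form a chain of 4 nodes with a double edge between the middle two (F_4). A semisimple Lie algebra decomposes uniquely as the direct sum of simple ideals, one per connected component of its Dynkin diagram, so g ≅ B_3 ⊕ F_4 (dimension 21 + 52 = 73).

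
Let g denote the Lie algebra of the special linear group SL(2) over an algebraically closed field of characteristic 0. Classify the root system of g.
A_1 (sl(2))

This is sl(2), which has dimension 2^2 - 1 = 3 and rank 2 - 1 = 1 (a Cartan subalgebra is the diagonal traceless matrices). In the classification of classical Lie algebras, the special linear algebra sl(n+1) has type A_n; here n = 1, so the Dynkin diagram is a chain of 1 nodes with single edges (A_1). Hence the type is A_1.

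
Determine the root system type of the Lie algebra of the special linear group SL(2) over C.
A1

This is sl(2), which has dimension 2^2 - 1 = 3 and rank 2 - 1 = 1 (a Cartan subalgebra is the diagonal traceless matrices). In the classification of classical Lie algebras, the special linear algebra sl(n+1) has type A_n; here n = 1, so the Dynkin diagram is a chain of 1 nodes with single edges (A_1). Hence the type is A_1.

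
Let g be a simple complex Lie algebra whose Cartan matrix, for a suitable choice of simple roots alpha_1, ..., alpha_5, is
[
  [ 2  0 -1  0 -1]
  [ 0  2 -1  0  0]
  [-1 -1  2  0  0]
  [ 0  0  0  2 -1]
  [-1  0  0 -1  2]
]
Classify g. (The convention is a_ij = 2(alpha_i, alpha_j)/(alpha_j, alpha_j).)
The matrix has rank 5 with 2's on the diagonal. Reading the off-diagonal entries as Dynkin edges (a single edge where a_ij = a_ji = -1; a double or triple edge where a_ij * a_ji = 2 or 3), the diagram is a chain of 5 nodes with single edges (A_5). One simple-root ordering that puts it in standard form is (alpha_2, alpha_3, alpha_1, alpha_5, alpha_4). So the algebra is type A_5, i.e. sl(6).

A5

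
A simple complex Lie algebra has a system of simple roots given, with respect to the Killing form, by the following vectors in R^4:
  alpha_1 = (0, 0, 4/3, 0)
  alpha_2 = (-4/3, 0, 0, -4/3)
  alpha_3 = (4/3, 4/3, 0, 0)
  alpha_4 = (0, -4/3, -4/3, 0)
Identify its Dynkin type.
Compute the Cartan integers a_ij = 2(alpha_i, alpha_j)/(alpha_j, alpha_j); the resulting 4x4 Cartan matrix is
[[2, 0, 0, -1], [0, 2, -1, 0], [0, -1, 2, -1], [-2, 0, -1, 2]].
The roots have two lengths (squared-length ratio 2:1); the short ones are alpha_{1}. The associated Dynkin diagram is a chain of 4 nodes with a double edge at one end; the terminal node there is the unique short simple root (B_4), so the type is B_4 (the algebra so(9)).

B4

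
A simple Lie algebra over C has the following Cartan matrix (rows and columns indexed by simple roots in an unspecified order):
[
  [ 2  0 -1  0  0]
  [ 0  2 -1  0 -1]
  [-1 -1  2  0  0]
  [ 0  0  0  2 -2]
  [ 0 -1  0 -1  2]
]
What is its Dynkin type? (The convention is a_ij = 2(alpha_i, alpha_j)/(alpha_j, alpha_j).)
C_5

The matrix has rank 5 with 2's on the diagonal. Reading the off-diagonal entries as Dynkin edges (a single edge where a_ij = a_ji = -1; a double or triple edge where a_ij * a_ji = 2 or 3), the diagram is a chain of 5 nodes with a double edge at one end; the terminal node there is the unique long simple root (C_5). One simple-root ordering that puts it in standard form is (alpha_1, alpha_3, alpha_2, alpha_5, alpha_4). So the algebra is type C_5, i.e. sp(10).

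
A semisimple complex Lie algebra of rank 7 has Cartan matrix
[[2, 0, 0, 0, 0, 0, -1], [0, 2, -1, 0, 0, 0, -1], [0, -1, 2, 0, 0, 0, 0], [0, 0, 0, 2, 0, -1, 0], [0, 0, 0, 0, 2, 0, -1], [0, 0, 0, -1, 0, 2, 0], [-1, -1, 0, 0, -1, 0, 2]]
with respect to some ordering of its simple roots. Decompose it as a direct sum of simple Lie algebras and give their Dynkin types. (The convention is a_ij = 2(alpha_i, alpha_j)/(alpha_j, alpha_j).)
type A_2 ⊕ type D_5

The diagram associated to this matrix has two connected components: the simple roots {alpha_4, alpha_6} form a chain of 2 nodes with single edges (A_2), and {alpha_1, alpha_2, alpha_3, alpha_5, alpha_7} form a chain of 3 nodes with a fork of two nodes at one end (D_5). A semisimple Lie algebra decomposes uniquely as the direct sum of simple ideals, one per connected component of its Dynkin diagram, so g ≅ A_2 ⊕ D_5 (dimension 8 + 45 = 53).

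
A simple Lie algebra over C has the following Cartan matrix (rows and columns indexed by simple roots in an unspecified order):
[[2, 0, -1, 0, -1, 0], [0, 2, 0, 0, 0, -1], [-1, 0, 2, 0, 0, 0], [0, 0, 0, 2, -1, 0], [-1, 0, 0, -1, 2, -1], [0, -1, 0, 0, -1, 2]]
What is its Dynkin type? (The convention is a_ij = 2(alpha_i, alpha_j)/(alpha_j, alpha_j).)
E6

The matrix has rank 6 with 2's on the diagonal. Reading the off-diagonal entries as Dynkin edges (a single edge where a_ij = a_ji = -1; a double or triple edge where a_ij * a_ji = 2 or 3), the diagram is a chain of 5 nodes with one extra node attached to the third node from one end (E_6). One simple-root ordering that puts it in standard form is (alpha_3, alpha_4, alpha_1, alpha_5, alpha_6, alpha_2). So the algebra is type E_6.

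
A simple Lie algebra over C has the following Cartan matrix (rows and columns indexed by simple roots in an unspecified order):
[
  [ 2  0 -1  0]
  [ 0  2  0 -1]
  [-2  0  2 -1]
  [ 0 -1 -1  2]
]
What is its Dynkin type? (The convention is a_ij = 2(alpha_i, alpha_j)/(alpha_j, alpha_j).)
The matrix has rank 4 with 2's on the diagonal. Reading the off-diagonal entries as Dynkin edges (a single edge where a_ij = a_ji = -1; a double or triple edge where a_ij * a_ji = 2 or 3), the diagram is a chain of 4 nodes with a double edge at one end; the terminal node there is the unique short simple root (B_4). One simple-root ordering that puts it in standard form is (alpha_2, alpha_4, alpha_3, alpha_1). So the algebra is type B_4, i.e. so(9).

B_4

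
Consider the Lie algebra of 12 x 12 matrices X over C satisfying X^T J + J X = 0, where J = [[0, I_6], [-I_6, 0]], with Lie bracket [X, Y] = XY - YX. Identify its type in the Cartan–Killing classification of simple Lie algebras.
C6

This is sp(12), which has dimension 12(12+1)/2 = 78 and rank 12/2 = 6. In the classification of classical Lie algebras, the symplectic algebra sp(2n) has type C_n; here n = 6, so the Dynkin diagram is a chain of 6 nodes with a double edge at one end; the terminal node there is the unique long simple root (C_6). Hence the type is C_6.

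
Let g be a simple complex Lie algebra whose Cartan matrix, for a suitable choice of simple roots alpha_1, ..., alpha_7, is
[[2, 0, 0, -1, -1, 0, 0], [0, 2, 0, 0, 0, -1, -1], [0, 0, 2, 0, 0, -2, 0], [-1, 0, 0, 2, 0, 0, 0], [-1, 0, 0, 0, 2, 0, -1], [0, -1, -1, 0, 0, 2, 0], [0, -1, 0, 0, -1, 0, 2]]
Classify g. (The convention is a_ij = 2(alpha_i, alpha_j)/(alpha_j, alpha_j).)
C_7

The matrix has rank 7 with 2's on the diagonal. Reading the off-diagonal entries as Dynkin edges (a single edge where a_ij = a_ji = -1; a double or triple edge where a_ij * a_ji = 2 or 3), the diagram is a chain of 7 nodes with a double edge at one end; the terminal node there is the unique long simple root (C_7). One simple-root ordering that puts it in standard form is (alpha_4, alpha_1, alpha_5, alpha_7, alpha_2, alpha_6, alpha_3). So the algebra is type C_7, i.e. sp(14).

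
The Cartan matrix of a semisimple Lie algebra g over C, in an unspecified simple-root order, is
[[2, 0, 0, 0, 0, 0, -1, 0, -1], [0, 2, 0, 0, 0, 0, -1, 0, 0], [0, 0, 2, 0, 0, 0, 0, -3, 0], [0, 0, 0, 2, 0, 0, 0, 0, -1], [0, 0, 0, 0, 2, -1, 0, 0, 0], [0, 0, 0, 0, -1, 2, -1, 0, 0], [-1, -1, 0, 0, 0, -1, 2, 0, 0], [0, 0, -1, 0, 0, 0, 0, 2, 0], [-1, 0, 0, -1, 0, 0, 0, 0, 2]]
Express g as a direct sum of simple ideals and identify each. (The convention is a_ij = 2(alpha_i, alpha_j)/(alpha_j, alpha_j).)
The diagram associated to this matrix has two connected components: the simple roots {alpha_1, alpha_2, alpha_4, alpha_5, alpha_6, alpha_7, alpha_9} form a chain of 6 nodes with one extra node attached to the third node from one end (E_7), and {alpha_3, alpha_8} form two nodes joined by a triple edge (G_2). A semisimple Lie algebra decomposes uniquely as the direct sum of simple ideals, one per connected component of its Dynkin diagram, so g ≅ E_7 ⊕ G_2 (dimension 133 + 14 = 147).

E_7 ⊕ G_2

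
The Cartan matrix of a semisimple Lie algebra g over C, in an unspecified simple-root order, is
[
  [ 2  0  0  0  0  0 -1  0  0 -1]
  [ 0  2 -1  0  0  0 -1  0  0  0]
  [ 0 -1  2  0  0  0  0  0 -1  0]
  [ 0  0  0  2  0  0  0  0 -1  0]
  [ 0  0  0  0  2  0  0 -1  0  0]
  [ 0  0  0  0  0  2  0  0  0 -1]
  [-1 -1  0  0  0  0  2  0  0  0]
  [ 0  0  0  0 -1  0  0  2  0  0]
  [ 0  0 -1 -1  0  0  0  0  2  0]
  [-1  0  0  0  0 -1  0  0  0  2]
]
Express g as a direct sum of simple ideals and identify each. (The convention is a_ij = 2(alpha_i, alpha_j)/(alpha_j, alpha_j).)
The diagram associated to this matrix has two connected components: the simple roots {alpha_5, alpha_8} form a chain of 2 nodes with single edges (A_2), and {alpha_1, alpha_2, alpha_3, alpha_4, alpha_6, alpha_7, alpha_9, alpha_10} form a chain of 8 nodes with single edges (A_8). A semisimple Lie algebra decomposes uniquely as the direct sum of simple ideals, one per connected component of its Dynkin diagram, so g ≅ A_2 ⊕ A_8 (dimension 8 + 80 = 88).

A_2 (sl(3)) ⊕ A_8 (sl(9))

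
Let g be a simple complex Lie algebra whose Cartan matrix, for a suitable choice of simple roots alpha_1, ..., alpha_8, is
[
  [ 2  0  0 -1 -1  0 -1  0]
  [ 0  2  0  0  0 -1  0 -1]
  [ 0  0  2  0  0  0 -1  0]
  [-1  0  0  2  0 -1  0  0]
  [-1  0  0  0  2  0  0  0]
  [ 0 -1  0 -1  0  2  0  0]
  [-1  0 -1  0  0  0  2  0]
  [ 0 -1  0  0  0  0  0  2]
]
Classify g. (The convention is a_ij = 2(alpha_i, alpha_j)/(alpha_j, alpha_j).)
type E_8

The matrix has rank 8 with 2's on the diagonal. Reading the off-diagonal entries as Dynkin edges (a single edge where a_ij = a_ji = -1; a double or triple edge where a_ij * a_ji = 2 or 3), the diagram is a chain of 7 nodes with one extra node attached to the third node from one end (E_8). One simple-root ordering that puts it in standard form is (alpha_3, alpha_5, alpha_7, alpha_1, alpha_4, alpha_6, alpha_2, alpha_8). So the algebra is type E_8.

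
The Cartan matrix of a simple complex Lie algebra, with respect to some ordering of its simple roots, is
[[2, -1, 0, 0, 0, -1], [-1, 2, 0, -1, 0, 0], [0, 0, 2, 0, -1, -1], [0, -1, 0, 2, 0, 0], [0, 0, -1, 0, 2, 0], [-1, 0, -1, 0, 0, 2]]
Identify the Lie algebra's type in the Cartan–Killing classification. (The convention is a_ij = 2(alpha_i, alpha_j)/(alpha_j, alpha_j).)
The matrix has rank 6 with 2's on the diagonal. Reading the off-diagonal entries as Dynkin edges (a single edge where a_ij = a_ji = -1; a double or triple edge where a_ij * a_ji = 2 or 3), the diagram is a chain of 6 nodes with single edges (A_6). One simple-root ordering that puts it in standard form is (alpha_4, alpha_2, alpha_1, alpha_6, alpha_3, alpha_5). So the algebra is type A_6, i.e. sl(7).

A_6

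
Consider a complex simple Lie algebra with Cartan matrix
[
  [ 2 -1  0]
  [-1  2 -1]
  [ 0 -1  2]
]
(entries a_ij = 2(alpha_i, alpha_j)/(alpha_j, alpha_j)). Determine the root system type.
The matrix has rank 3 with 2's on the diagonal. Reading the off-diagonal entries as Dynkin edges (a single edge where a_ij = a_ji = -1; a double or triple edge where a_ij * a_ji = 2 or 3), the diagram is a chain of 3 nodes with single edges (A_3). One simple-root ordering that puts it in standard form is (alpha_3, alpha_2, alpha_1). So the algebra is type A_3, i.e. sl(4).

A_3 (sl(4))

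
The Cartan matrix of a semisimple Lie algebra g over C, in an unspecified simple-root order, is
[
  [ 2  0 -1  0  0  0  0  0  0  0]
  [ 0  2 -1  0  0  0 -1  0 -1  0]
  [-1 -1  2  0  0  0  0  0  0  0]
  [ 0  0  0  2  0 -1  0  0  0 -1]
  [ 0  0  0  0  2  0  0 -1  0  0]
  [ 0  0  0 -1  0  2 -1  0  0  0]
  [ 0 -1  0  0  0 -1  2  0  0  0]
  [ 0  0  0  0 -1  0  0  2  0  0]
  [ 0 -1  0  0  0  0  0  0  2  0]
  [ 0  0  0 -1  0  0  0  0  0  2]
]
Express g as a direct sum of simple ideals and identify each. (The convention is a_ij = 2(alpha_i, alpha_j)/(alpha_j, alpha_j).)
The diagram associated to this matrix has two connected components: the simple roots {alpha_5, alpha_8} form a chain of 2 nodes with single edges (A_2), and {alpha_1, alpha_2, alpha_3, alpha_4, alpha_6, alpha_7, alpha_9, alpha_10} form a chain of 7 nodes with one extra node attached to the third node from one end (E_8). A semisimple Lie algebra decomposes uniquely as the direct sum of simple ideals, one per connected component of its Dynkin diagram, so g ≅ A_2 ⊕ E_8 (dimension 8 + 248 = 256).

A_2 + E_8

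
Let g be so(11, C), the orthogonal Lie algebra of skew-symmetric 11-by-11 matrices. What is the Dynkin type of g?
B_5

This is so(11) with 11 odd, which has dimension 11(11-1)/2 = 55 and rank (11-1)/2 = 5. In the classification of classical Lie algebras, the orthogonal algebra so(2n+1) in an odd number of variables has type B_n; here n = 5, so the Dynkin diagram is a chain of 5 nodes with a double edge at one end; the terminal node there is the unique short simple root (B_5). Hence the type is B_5.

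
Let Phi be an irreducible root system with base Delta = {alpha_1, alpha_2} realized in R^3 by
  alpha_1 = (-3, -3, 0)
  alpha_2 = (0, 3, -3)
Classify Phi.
Compute the Cartan integers a_ij = 2(alpha_i, alpha_j)/(alpha_j, alpha_j); the resulting 2x2 Cartan matrix is
[[2, -1], [-1, 2]].
All simple roots have the same length, so the diagram is simply laced. The associated Dynkin diagram is a chain of 2 nodes with single edges (A_2), so the type is A_2 (the algebra sl(3)).

type A_2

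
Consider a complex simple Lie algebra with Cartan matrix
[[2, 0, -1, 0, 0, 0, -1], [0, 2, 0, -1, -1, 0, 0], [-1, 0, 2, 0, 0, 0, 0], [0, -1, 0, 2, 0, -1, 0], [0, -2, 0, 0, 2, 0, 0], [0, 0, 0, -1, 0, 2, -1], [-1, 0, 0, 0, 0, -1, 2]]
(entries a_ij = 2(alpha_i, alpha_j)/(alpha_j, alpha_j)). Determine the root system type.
C_7 (sp(14))

The matrix has rank 7 with 2's on the diagonal. Reading the off-diagonal entries as Dynkin edges (a single edge where a_ij = a_ji = -1; a double or triple edge where a_ij * a_ji = 2 or 3), the diagram is a chain of 7 nodes with a double edge at one end; the terminal node there is the unique long simple root (C_7). One simple-root ordering that puts it in standard form is (alpha_3, alpha_1, alpha_7, alpha_6, alpha_4, alpha_2, alpha_5). So the algebra is type C_7, i.e. sp(14).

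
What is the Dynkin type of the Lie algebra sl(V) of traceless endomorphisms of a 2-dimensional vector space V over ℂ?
This is sl(2), which has dimension 2^2 - 1 = 3 and rank 2 - 1 = 1 (a Cartan subalgebra is the diagonal traceless matrices). In the classification of classical Lie algebras, the special linear algebra sl(n+1) has type A_n; here n = 1, so the Dynkin diagram is a chain of 1 nodes with single edges (A_1). Hence the type is A_1.

type A_1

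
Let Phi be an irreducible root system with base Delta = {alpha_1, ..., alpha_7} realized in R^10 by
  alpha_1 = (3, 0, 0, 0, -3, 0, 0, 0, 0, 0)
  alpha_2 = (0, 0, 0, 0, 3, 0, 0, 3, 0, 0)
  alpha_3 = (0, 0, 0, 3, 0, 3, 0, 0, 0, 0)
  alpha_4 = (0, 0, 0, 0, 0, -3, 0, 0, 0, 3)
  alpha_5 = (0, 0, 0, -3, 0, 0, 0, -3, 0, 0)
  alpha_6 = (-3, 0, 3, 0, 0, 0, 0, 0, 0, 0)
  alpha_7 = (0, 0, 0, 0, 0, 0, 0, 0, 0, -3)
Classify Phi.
Compute the Cartan integers a_ij = 2(alpha_i, alpha_j)/(alpha_j, alpha_j); the resulting 7x7 Cartan matrix is
[[2, -1, 0, 0, 0, -1, 0], [-1, 2, 0, 0, -1, 0, 0], [0, 0, 2, -1, -1, 0, 0], [0, 0, -1, 2, 0, 0, -2], [0, -1, -1, 0, 2, 0, 0], [-1, 0, 0, 0, 0, 2, 0], [0, 0, 0, -1, 0, 0, 2]].
The roots have two lengths (squared-length ratio 2:1); the short ones are alpha_{7}. The associated Dynkin diagram is a chain of 7 nodes with a double edge at one end; the terminal node there is the unique short simple root (B_7), so the type is B_7 (the algebra so(15)).

B_7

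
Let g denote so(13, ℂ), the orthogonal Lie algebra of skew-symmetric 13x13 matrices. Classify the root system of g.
B6

This is so(13) with 13 odd, which has dimension 13(13-1)/2 = 78 and rank (13-1)/2 = 6. In the classification of classical Lie algebras, the orthogonal algebra so(2n+1) in an odd number of variables has type B_n; here n = 6, so the Dynkin diagram is a chain of 6 nodes with a double edge at one end; the terminal node there is the unique short simple root (B_6). Hence the type is B_6.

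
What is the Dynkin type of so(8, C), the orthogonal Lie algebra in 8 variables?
This is so(8) with 8 even, which has dimension 8(8-1)/2 = 28 and rank 8/2 = 4. In the classification of classical Lie algebras, the orthogonal algebra so(2n) in an even number of variables has type D_n; here n = 4, so the Dynkin diagram is a chain of 2 nodes with a fork of two nodes at one end (D_4). Hence the type is D_4.

D4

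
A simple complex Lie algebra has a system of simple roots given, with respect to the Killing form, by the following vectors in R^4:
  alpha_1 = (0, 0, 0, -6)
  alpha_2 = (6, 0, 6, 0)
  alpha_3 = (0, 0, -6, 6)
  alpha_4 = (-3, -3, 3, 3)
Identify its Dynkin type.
F_4

Compute the Cartan integers a_ij = 2(alpha_i, alpha_j)/(alpha_j, alpha_j); the resulting 4x4 Cartan matrix is
[[2, 0, -1, -1], [0, 2, -1, 0], [-2, -1, 2, 0], [-1, 0, 0, 2]].
The roots have two lengths (squared-length ratio 2:1); the short ones are alpha_{1,4}. The associated Dynkin diagram is a chain of 4 nodes with a double edge between the middle two (F_4), so the type is F_4.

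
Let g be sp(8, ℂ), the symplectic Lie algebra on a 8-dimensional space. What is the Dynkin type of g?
C_4

This is sp(8), which has dimension 8(8+1)/2 = 36 and rank 8/2 = 4. In the classification of classical Lie algebras, the symplectic algebra sp(2n) has type C_n; here n = 4, so the Dynkin diagram is a chain of 4 nodes with a double edge at one end; the terminal node there is the unique long simple root (C_4). Hence the type is C_4.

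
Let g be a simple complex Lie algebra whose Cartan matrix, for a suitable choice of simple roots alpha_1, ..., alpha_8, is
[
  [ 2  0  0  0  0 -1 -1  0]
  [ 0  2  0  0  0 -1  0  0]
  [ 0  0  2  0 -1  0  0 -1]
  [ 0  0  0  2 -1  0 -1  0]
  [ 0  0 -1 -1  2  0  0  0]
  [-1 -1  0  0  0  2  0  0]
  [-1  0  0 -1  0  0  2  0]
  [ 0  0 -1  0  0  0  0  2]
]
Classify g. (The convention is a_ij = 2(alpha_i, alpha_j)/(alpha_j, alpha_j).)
A_8 (sl(9))

The matrix has rank 8 with 2's on the diagonal. Reading the off-diagonal entries as Dynkin edges (a single edge where a_ij = a_ji = -1; a double or triple edge where a_ij * a_ji = 2 or 3), the diagram is a chain of 8 nodes with single edges (A_8). One simple-root ordering that puts it in standard form is (alpha_8, alpha_3, alpha_5, alpha_4, alpha_7, alpha_1, alpha_6, alpha_2). So the algebra is type A_8, i.e. sl(9).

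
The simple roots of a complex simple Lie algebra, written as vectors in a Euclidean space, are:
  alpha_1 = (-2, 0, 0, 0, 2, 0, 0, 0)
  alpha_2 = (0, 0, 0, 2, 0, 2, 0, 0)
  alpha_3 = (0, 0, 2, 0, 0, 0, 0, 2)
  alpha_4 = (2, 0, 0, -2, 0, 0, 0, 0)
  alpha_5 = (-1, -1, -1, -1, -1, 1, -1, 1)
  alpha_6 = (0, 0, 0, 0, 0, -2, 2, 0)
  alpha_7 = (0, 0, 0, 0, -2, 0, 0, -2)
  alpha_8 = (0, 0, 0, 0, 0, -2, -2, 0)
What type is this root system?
Compute the Cartan integers a_ij = 2(alpha_i, alpha_j)/(alpha_j, alpha_j); the resulting 8x8 Cartan matrix is
[[2, 0, 0, -1, 0, 0, -1, 0], [0, 2, 0, -1, 0, -1, 0, -1], [0, 0, 2, 0, 0, 0, -1, 0], [-1, -1, 0, 2, 0, 0, 0, 0], [0, 0, 0, 0, 2, -1, 0, 0], [0, -1, 0, 0, -1, 2, 0, 0], [-1, 0, -1, 0, 0, 0, 2, 0], [0, -1, 0, 0, 0, 0, 0, 2]].
All simple roots have the same length, so the diagram is simply laced. The associated Dynkin diagram is a chain of 7 nodes with one extra node attached to the third node from one end (E_8), so the type is E_8.

E_8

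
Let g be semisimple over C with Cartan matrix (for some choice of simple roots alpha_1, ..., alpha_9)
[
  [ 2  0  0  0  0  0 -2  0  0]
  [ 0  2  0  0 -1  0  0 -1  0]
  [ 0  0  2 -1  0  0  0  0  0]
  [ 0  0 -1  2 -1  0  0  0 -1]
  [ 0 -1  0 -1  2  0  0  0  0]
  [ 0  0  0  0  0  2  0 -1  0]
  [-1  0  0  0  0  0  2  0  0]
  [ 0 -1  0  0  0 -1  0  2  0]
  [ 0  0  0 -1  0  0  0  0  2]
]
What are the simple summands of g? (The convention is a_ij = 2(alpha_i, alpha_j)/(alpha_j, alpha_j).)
B2 ⊕ D7

The diagram associated to this matrix has two connected components: the simple roots {alpha_1, alpha_7} form a chain of 2 nodes with a double edge at one end; the terminal node there is the unique short simple root (B_2), and {alpha_2, alpha_3, alpha_4, alpha_5, alpha_6, alpha_8, alpha_9} form a chain of 5 nodes with a fork of two nodes at one end (D_7). A semisimple Lie algebra decomposes uniquely as the direct sum of simple ideals, one per connected component of its Dynkin diagram, so g ≅ B_2 ⊕ D_7 (dimension 10 + 91 = 101).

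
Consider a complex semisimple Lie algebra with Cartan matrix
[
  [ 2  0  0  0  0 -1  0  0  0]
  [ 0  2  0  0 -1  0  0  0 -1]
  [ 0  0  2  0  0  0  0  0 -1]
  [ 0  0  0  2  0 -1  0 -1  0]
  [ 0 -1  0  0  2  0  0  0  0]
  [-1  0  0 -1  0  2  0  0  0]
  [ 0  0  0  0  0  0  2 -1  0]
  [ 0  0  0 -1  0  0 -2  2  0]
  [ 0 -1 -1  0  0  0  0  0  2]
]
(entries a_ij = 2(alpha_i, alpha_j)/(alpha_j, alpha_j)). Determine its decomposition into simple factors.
A4 ⊕ B5

The diagram associated to this matrix has two connected components: the simple roots {alpha_2, alpha_3, alpha_5, alpha_9} form a chain of 4 nodes with single edges (A_4), and {alpha_1, alpha_4, alpha_6, alpha_7, alpha_8} form a chain of 5 nodes with a double edge at one end; the terminal node there is the unique short simple root (B_5). A semisimple Lie algebra decomposes uniquely as the direct sum of simple ideals, one per connected component of its Dynkin diagram, so g ≅ A_4 ⊕ B_5 (dimension 24 + 55 = 79).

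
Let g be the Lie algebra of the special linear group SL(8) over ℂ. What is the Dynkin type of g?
This is sl(8), which has dimension 8^2 - 1 = 63 and rank 8 - 1 = 7 (a Cartan subalgebra is the diagonal traceless matrices). In the classification of classical Lie algebras, the special linear algebra sl(n+1) has type A_n; here n = 7, so the Dynkin diagram is a chain of 7 nodes with single edges (A_7). Hence the type is A_7.

type A_7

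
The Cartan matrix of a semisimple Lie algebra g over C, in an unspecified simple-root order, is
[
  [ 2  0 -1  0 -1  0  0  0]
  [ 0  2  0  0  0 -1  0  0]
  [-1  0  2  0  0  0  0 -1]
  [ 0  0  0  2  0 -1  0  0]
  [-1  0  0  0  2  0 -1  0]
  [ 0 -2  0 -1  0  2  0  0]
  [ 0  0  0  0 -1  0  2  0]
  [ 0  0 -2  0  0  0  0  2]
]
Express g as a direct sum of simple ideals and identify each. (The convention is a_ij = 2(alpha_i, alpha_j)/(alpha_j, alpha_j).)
The diagram associated to this matrix has two connected components: the simple roots {alpha_2, alpha_4, alpha_6} form a chain of 3 nodes with a double edge at one end; the terminal node there is the unique short simple root (B_3), and {alpha_1, alpha_3, alpha_5, alpha_7, alpha_8} form a chain of 5 nodes with a double edge at one end; the terminal node there is the unique long simple root (C_5). A semisimple Lie algebra decomposes uniquely as the direct sum of simple ideals, one per connected component of its Dynkin diagram, so g ≅ B_3 ⊕ C_5 (dimension 21 + 55 = 76).

type B_3 + type C_5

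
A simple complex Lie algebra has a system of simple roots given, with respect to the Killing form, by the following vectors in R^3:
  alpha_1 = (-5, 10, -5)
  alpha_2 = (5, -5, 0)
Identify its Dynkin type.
G2

Compute the Cartan integers a_ij = 2(alpha_i, alpha_j)/(alpha_j, alpha_j); the resulting 2x2 Cartan matrix is
[[2, -3], [-1, 2]].
The roots have two lengths (squared-length ratio 3:1); the short ones are alpha_{2}. The associated Dynkin diagram is two nodes joined by a triple edge (G_2), so the type is G_2.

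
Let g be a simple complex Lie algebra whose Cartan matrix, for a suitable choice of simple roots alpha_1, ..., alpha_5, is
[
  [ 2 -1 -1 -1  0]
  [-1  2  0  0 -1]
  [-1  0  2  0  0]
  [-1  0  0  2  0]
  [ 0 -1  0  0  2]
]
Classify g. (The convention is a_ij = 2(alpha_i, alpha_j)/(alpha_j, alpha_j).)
D_5 (so(10))

The matrix has rank 5 with 2's on the diagonal. Reading the off-diagonal entries as Dynkin edges (a single edge where a_ij = a_ji = -1; a double or triple edge where a_ij * a_ji = 2 or 3), the diagram is a chain of 3 nodes with a fork of two nodes at one end (D_5). One simple-root ordering that puts it in standard form is (alpha_5, alpha_2, alpha_1, alpha_3, alpha_4). So the algebra is type D_5, i.e. so(10).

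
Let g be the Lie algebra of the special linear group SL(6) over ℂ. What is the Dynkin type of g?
type A_5

This is sl(6), which has dimension 6^2 - 1 = 35 and rank 6 - 1 = 5 (a Cartan subalgebra is the diagonal traceless matrices). In the classification of classical Lie algebras, the special linear algebra sl(n+1) has type A_n; here n = 5, so the Dynkin diagram is a chain of 5 nodes with single edges (A_5). Hence the type is A_5.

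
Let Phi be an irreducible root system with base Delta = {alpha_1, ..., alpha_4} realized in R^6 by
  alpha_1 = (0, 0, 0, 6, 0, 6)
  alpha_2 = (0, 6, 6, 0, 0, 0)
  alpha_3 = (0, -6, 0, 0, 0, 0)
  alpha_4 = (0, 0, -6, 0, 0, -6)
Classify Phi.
Compute the Cartan integers a_ij = 2(alpha_i, alpha_j)/(alpha_j, alpha_j); the resulting 4x4 Cartan matrix is
[[2, 0, 0, -1], [0, 2, -2, -1], [0, -1, 2, 0], [-1, -1, 0, 2]].
The roots have two lengths (squared-length ratio 2:1); the short ones are alpha_{3}. The associated Dynkin diagram is a chain of 4 nodes with a double edge at one end; the terminal node there is the unique short simple root (B_4), so the type is B_4 (the algebra so(9)).

type B_4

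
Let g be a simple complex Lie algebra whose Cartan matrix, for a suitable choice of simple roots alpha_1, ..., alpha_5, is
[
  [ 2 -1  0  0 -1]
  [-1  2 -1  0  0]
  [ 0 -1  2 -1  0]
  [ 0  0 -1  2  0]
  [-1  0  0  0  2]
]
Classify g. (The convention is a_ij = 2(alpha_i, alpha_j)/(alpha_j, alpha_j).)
type A_5

The matrix has rank 5 with 2's on the diagonal. Reading the off-diagonal entries as Dynkin edges (a single edge where a_ij = a_ji = -1; a double or triple edge where a_ij * a_ji = 2 or 3), the diagram is a chain of 5 nodes with single edges (A_5). One simple-root ordering that puts it in standard form is (alpha_4, alpha_3, alpha_2, alpha_1, alpha_5). So the algebra is type A_5, i.e. sl(6).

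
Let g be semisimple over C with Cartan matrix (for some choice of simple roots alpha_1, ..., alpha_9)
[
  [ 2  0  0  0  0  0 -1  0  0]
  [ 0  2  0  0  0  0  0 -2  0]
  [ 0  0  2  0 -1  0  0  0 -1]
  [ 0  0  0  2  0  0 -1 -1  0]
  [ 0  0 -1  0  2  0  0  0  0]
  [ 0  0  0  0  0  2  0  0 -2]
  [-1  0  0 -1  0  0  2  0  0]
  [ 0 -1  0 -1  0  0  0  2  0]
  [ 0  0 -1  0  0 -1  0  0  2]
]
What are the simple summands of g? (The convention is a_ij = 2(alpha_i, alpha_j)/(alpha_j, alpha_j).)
C_4 (sp(8)) ⊕ C_5 (sp(10))

The diagram associated to this matrix has two connected components: the simple roots {alpha_3, alpha_5, alpha_6, alpha_9} form a chain of 4 nodes with a double edge at one end; the terminal node there is the unique long simple root (C_4), and {alpha_1, alpha_2, alpha_4, alpha_7, alpha_8} form a chain of 5 nodes with a double edge at one end; the terminal node there is the unique long simple root (C_5). A semisimple Lie algebra decomposes uniquely as the direct sum of simple ideals, one per connected component of its Dynkin diagram, so g ≅ C_4 ⊕ C_5 (dimension 36 + 55 = 91).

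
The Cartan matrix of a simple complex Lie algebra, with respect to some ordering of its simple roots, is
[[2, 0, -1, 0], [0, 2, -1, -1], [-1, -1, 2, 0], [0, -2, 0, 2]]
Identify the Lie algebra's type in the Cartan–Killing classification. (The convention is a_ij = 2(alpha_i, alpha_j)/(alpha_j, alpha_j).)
C_4

The matrix has rank 4 with 2's on the diagonal. Reading the off-diagonal entries as Dynkin edges (a single edge where a_ij = a_ji = -1; a double or triple edge where a_ij * a_ji = 2 or 3), the diagram is a chain of 4 nodes with a double edge at one end; the terminal node there is the unique long simple root (C_4). One simple-root ordering that puts it in standard form is (alpha_1, alpha_3, alpha_2, alpha_4). So the algebra is type C_4, i.e. sp(8).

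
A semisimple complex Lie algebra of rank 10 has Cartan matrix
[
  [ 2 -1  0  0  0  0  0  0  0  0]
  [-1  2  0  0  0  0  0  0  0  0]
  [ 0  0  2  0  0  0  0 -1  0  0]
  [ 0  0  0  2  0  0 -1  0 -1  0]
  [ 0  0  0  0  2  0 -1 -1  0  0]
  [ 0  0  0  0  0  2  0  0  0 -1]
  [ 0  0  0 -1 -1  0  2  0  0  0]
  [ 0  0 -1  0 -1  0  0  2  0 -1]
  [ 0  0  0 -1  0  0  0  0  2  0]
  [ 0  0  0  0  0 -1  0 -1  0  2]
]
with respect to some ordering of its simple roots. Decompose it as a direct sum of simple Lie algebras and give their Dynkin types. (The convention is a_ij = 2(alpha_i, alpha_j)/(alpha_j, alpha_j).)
The diagram associated to this matrix has two connected components: the simple roots {alpha_1, alpha_2} form a chain of 2 nodes with single edges (A_2), and {alpha_3, alpha_4, alpha_5, alpha_6, alpha_7, alpha_8, alpha_9, alpha_10} form a chain of 7 nodes with one extra node attached to the third node from one end (E_8). A semisimple Lie algebra decomposes uniquely as the direct sum of simple ideals, one per connected component of its Dynkin diagram, so g ≅ A_2 ⊕ E_8 (dimension 8 + 248 = 256).

A2 ⊕ E8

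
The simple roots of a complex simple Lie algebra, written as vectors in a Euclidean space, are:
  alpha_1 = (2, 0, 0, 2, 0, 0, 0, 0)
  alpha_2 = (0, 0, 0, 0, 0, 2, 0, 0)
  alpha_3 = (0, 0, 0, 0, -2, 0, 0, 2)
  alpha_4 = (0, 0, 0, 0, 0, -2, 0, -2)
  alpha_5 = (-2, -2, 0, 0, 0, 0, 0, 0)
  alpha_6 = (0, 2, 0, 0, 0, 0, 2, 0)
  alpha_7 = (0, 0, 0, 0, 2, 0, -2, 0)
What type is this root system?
type B_7

Compute the Cartan integers a_ij = 2(alpha_i, alpha_j)/(alpha_j, alpha_j); the resulting 7x7 Cartan matrix is
[[2, 0, 0, 0, -1, 0, 0], [0, 2, 0, -1, 0, 0, 0], [0, 0, 2, -1, 0, 0, -1], [0, -2, -1, 2, 0, 0, 0], [-1, 0, 0, 0, 2, -1, 0], [0, 0, 0, 0, -1, 2, -1], [0, 0, -1, 0, 0, -1, 2]].
The roots have two lengths (squared-length ratio 2:1); the short ones are alpha_{2}. The associated Dynkin diagram is a chain of 7 nodes with a double edge at one end; the terminal node there is the unique short simple root (B_7), so the type is B_7 (the algebra so(15)).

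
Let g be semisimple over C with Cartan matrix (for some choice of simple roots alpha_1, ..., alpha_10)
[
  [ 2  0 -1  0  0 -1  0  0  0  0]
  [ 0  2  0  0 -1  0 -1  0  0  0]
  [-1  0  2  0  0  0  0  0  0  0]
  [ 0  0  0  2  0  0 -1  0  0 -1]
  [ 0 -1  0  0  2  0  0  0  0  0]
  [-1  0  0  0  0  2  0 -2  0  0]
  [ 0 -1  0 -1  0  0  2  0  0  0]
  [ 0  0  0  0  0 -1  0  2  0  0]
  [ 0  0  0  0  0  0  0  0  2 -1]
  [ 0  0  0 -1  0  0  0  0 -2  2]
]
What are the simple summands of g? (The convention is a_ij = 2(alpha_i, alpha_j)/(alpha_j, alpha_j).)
type B_4 + type B_6

The diagram associated to this matrix has two connected components: the simple roots {alpha_1, alpha_3, alpha_6, alpha_8} form a chain of 4 nodes with a double edge at one end; the terminal node there is the unique short simple root (B_4), and {alpha_2, alpha_4, alpha_5, alpha_7, alpha_9, alpha_10} form a chain of 6 nodes with a double edge at one end; the terminal node there is the unique short simple root (B_6). A semisimple Lie algebra decomposes uniquely as the direct sum of simple ideals, one per connected component of its Dynkin diagram, so g ≅ B_4 ⊕ B_6 (dimension 36 + 78 = 114).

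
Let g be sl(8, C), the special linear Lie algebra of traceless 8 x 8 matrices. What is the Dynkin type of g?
A7

This is sl(8), which has dimension 8^2 - 1 = 63 and rank 8 - 1 = 7 (a Cartan subalgebra is the diagonal traceless matrices). In the classification of classical Lie algebras, the special linear algebra sl(n+1) has type A_n; here n = 7, so the Dynkin diagram is a chain of 7 nodes with single edges (A_7). Hence the type is A_7.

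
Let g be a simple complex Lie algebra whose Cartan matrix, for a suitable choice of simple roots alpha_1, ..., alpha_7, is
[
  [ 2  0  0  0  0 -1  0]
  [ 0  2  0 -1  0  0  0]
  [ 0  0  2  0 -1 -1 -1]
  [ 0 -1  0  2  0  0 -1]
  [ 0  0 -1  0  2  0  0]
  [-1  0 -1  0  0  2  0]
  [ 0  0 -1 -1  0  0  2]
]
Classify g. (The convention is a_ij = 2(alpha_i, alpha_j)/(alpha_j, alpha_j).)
E_7

The matrix has rank 7 with 2's on the diagonal. Reading the off-diagonal entries as Dynkin edges (a single edge where a_ij = a_ji = -1; a double or triple edge where a_ij * a_ji = 2 or 3), the diagram is a chain of 6 nodes with one extra node attached to the third node from one end (E_7). One simple-root ordering that puts it in standard form is (alpha_1, alpha_5, alpha_6, alpha_3, alpha_7, alpha_4, alpha_2). So the algebra is type E_7.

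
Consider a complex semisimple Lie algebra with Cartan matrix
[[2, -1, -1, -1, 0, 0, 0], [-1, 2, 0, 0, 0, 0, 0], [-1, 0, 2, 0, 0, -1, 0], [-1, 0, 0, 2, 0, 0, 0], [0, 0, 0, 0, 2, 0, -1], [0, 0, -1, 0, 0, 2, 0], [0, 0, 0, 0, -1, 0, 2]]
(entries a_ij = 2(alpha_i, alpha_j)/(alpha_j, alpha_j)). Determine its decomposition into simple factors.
The diagram associated to this matrix has two connected components: the simple roots {alpha_5, alpha_7} form a chain of 2 nodes with single edges (A_2), and {alpha_1, alpha_2, alpha_3, alpha_4, alpha_6} form a chain of 3 nodes with a fork of two nodes at one end (D_5). A semisimple Lie algebra decomposes uniquely as the direct sum of simple ideals, one per connected component of its Dynkin diagram, so g ≅ A_2 ⊕ D_5 (dimension 8 + 45 = 53).

A_2 (sl(3)) ⊕ D_5 (so(10))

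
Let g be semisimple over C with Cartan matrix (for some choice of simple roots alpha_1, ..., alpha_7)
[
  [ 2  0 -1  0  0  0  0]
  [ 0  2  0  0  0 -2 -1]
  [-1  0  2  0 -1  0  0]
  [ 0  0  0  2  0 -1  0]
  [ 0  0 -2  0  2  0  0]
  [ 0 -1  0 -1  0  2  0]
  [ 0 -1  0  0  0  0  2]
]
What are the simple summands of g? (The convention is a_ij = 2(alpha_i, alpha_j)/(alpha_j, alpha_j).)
C_3 (sp(6)) + F_4

The diagram associated to this matrix has two connected components: the simple roots {alpha_1, alpha_3, alpha_5} form a chain of 3 nodes with a double edge at one end; the terminal node there is the unique long simple root (C_3), and {alpha_2, alpha_4, alpha_6, alpha_7} form a chain of 4 nodes with a double edge between the middle two (F_4). A semisimple Lie algebra decomposes uniquely as the direct sum of simple ideals, one per connected component of its Dynkin diagram, so g ≅ C_3 ⊕ F_4 (dimension 21 + 52 = 73).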